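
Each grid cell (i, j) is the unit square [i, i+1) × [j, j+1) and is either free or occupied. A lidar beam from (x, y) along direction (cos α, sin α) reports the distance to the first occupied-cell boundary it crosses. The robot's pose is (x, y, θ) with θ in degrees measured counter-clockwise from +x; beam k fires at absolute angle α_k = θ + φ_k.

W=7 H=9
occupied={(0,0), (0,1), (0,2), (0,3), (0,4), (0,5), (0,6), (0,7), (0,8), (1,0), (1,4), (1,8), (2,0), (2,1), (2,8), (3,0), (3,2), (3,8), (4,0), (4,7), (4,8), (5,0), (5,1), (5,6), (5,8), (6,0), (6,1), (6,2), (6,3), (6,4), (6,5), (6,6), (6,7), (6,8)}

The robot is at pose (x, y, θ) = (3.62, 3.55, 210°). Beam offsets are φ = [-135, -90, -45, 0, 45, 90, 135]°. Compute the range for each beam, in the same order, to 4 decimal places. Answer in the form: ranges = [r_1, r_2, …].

ranges = [3.5717, 5.1384, 1.7387, 3.0253, 0.5694, 0.6351, 2.4640]

beam 1: φ=-135°, α=75°
  d=(0.2588,0.9659)  start (3,3)  tX=1.4682 tY=0.4659  stride 1/|dx|=3.8637 1/|dy|=1.0353
    cross y-line → (3,4), t=0.4659
    cross x-line → (4,4), t=1.4682
    cross y-line → (4,5), t=1.5012
    cross y-line → (4,6), t=2.5364
    cross y-line → (4,7), t=3.5717 (wall)
  → r_1 = 3.5717
beam 2: φ=-90°, α=120°
  d=(-0.5000,0.8660)  start (3,3)  tX=1.2400 tY=0.5196  stride 1/|dx|=2.0000 1/|dy|=1.1547
    cross y-line → (3,4), t=0.5196
    cross x-line → (2,4), t=1.2400
    cross y-line → (2,5), t=1.6743
    cross y-line → (2,6), t=2.8290
    cross x-line → (1,6), t=3.2400
    cross y-line → (1,7), t=3.9837
    cross y-line → (1,8), t=5.1384 (wall)
  → r_2 = 5.1384
beam 3: φ=-45°, α=165°
  d=(-0.9659,0.2588)  start (3,3)  tX=0.6419 tY=1.7387  stride 1/|dx|=1.0353 1/|dy|=3.8637
    cross x-line → (2,3), t=0.6419
    cross x-line → (1,3), t=1.6771
    cross y-line → (1,4), t=1.7387 (wall)
  → r_3 = 1.7387
beam 4: φ=0°, α=210°
  d=(-0.8660,-0.5000)  start (3,3)  tX=0.7159 tY=1.1000  stride 1/|dx|=1.1547 1/|dy|=2.0000
    cross x-line → (2,3), t=0.7159
    cross y-line → (2,2), t=1.1000
    cross x-line → (1,2), t=1.8706
    cross x-line → (0,2), t=3.0253 (wall)
  → r_4 = 3.0253
beam 5: φ=45°, α=255°
  d=(-0.2588,-0.9659)  start (3,3)  tX=2.3955 tY=0.5694  stride 1/|dx|=3.8637 1/|dy|=1.0353
    cross y-line → (3,2), t=0.5694 (wall)
  → r_5 = 0.5694
beam 6: φ=90°, α=300°
  d=(0.5000,-0.8660)  start (3,3)  tX=0.7600 tY=0.6351  stride 1/|dx|=2.0000 1/|dy|=1.1547
    cross y-line → (3,2), t=0.6351 (wall)
  → r_6 = 0.6351
beam 7: φ=135°, α=345°
  d=(0.9659,-0.2588)  start (3,3)  tX=0.3934 tY=2.1250  stride 1/|dx|=1.0353 1/|dy|=3.8637
    cross x-line → (4,3), t=0.3934
    cross x-line → (5,3), t=1.4287
    cross y-line → (5,2), t=2.1250
    cross x-line → (6,2), t=2.4640 (wall)
  → r_7 = 2.4640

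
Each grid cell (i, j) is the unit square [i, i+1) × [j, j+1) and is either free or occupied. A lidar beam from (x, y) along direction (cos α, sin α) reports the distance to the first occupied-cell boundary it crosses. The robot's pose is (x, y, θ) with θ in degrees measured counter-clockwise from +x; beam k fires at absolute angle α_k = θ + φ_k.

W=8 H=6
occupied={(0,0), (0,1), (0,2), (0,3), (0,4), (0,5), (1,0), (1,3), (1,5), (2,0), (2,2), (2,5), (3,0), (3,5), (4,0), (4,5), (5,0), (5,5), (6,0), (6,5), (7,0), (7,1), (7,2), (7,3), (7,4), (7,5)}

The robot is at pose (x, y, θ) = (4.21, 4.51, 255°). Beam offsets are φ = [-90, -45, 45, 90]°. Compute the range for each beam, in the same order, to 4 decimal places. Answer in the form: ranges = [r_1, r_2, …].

ranges = [1.8932, 2.5519, 4.0530, 2.8884]

beam 1: φ=-90°, α=165°
  direction (-0.9659, 0.2588); cell (4,4); t to first gridline: x 0.2174, y 1.8932 (then +1.0353 / +3.8637)
    (3,4) via x @ 0.2174
    (2,4) via x @ 1.2527
    (2,5) via y @ 1.8932  # hit
  → r_1 = 1.8932
beam 2: φ=-45°, α=210°
  direction (-0.8660, -0.5000); cell (4,4); t to first gridline: x 0.2425, y 1.0200 (then +1.1547 / +2.0000)
    (3,4) via x @ 0.2425
    (3,3) via y @ 1.0200
    (2,3) via x @ 1.3972
    (1,3) via x @ 2.5519  # hit
  → r_2 = 2.5519
beam 3: φ=45°, α=300°
  direction (0.5000, -0.8660); cell (4,4); t to first gridline: x 1.5800, y 0.5889 (then +2.0000 / +1.1547)
    (4,3) via y @ 0.5889
    (5,3) via x @ 1.5800
    (5,2) via y @ 1.7436
    (5,1) via y @ 2.8983
    (6,1) via x @ 3.5800
    (6,0) via y @ 4.0530  # hit
  → r_3 = 4.0530
beam 4: φ=90°, α=345°
  direction (0.9659, -0.2588); cell (4,4); t to first gridline: x 0.8179, y 1.9705 (then +1.0353 / +3.8637)
    (5,4) via x @ 0.8179
    (6,4) via x @ 1.8531
    (6,3) via y @ 1.9705
    (7,3) via x @ 2.8884  # hit
  → r_4 = 2.8884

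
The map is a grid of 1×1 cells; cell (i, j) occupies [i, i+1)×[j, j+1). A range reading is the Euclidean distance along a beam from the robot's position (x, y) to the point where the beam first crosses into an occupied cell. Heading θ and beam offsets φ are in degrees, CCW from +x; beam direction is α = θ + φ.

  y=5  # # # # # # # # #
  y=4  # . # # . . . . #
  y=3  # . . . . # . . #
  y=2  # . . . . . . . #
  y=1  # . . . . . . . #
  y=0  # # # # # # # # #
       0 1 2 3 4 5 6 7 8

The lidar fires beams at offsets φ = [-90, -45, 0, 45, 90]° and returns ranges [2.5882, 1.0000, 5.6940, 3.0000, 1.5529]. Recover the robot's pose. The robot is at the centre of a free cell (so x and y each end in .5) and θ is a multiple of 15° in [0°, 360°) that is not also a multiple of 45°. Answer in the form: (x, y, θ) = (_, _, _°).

Candidates: 25 free-cell centres × 16 headings = 400 poses. Raycast each; keep the one whose scan matches to 4 dp.
  (2.5, 2.5, 210°): beam 1 = 2.8868 ≠ 2.5882 ✗
  (1.5, 2.5, 345°): beam 1 = 1.5529 ≠ 2.5882 ✗
  (2.5, 1.5, 255°): beam 1 = 1.5529 ≠ 2.5882 ✗
  …
  (6.5, 2.5, 165°): r_1=2.5882, r_2=1.0000, r_3=5.6940, r_4=3.0000, r_5=1.5529 — all match ✓
Unique over the lattice → pose = (6.5, 2.5, 165°).

(x, y, θ) = (6.5, 2.5, 165°)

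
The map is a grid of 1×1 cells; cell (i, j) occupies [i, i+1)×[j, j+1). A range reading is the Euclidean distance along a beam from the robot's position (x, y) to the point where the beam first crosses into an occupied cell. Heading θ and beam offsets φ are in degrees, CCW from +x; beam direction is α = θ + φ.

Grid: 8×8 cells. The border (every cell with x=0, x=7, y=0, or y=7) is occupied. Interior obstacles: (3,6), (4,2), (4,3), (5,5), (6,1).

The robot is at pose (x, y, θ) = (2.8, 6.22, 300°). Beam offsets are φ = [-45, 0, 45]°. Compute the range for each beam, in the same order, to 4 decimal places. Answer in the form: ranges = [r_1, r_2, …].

ranges = [5.4041, 2.5634, 0.2071]

beam 1: φ=-45°, α=255°
  cosα=-0.2588 sinα=-0.9659 | (2,6) | tMaxX 3.0910 tMaxY 0.2278 | tΔX 3.8637 tΔY 1.0353
    t=0.2278 [y] (2,5)
    t=1.2630 [y] (2,4)
    t=2.2983 [y] (2,3)
    t=3.0910 [x] (1,3)
    t=3.3336 [y] (1,2)
    t=4.3689 [y] (1,1)
    t=5.4041 [y] (1,0) — stop
  → r_1 = 5.4041
beam 2: φ=0°, α=300°
  cosα=0.5000 sinα=-0.8660 | (2,6) | tMaxX 0.4000 tMaxY 0.2540 | tΔX 2.0000 tΔY 1.1547
    t=0.2540 [y] (2,5)
    t=0.4000 [x] (3,5)
    t=1.4087 [y] (3,4)
    t=2.4000 [x] (4,4)
    t=2.5634 [y] (4,3) — stop
  → r_2 = 2.5634
beam 3: φ=45°, α=345°
  cosα=0.9659 sinα=-0.2588 | (2,6) | tMaxX 0.2071 tMaxY 0.8500 | tΔX 1.0353 tΔY 3.8637
    t=0.2071 [x] (3,6) — stop
  → r_3 = 0.2071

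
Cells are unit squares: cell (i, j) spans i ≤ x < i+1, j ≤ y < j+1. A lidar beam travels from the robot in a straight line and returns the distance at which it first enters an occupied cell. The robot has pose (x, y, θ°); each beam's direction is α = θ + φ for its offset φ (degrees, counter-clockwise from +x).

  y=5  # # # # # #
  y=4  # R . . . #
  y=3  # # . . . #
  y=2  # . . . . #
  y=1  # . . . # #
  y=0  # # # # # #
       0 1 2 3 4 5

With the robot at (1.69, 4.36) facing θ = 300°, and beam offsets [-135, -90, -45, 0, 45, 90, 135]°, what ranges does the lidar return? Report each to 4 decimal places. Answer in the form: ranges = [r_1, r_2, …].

ranges = [0.7143, 0.7200, 0.3727, 0.4157, 3.4268, 1.2800, 0.6626]

beam 1: φ=-135°, α=165°
  direction (-0.9659, 0.2588); cell (1,4); t to first gridline: x 0.7143, y 2.4728 (then +1.0353 / +3.8637)
    (0,4) via x @ 0.7143  # hit
  → r_1 = 0.7143
beam 2: φ=-90°, α=210°
  direction (-0.8660, -0.5000); cell (1,4); t to first gridline: x 0.7967, y 0.7200 (then +1.1547 / +2.0000)
    (1,3) via y @ 0.7200  # hit
  → r_2 = 0.7200
beam 3: φ=-45°, α=255°
  direction (-0.2588, -0.9659); cell (1,4); t to first gridline: x 2.6660, y 0.3727 (then +3.8637 / +1.0353)
    (1,3) via y @ 0.3727  # hit
  → r_3 = 0.3727
beam 4: φ=0°, α=300°
  direction (0.5000, -0.8660); cell (1,4); t to first gridline: x 0.6200, y 0.4157 (then +2.0000 / +1.1547)
    (1,3) via y @ 0.4157  # hit
  → r_4 = 0.4157
beam 5: φ=45°, α=345°
  direction (0.9659, -0.2588); cell (1,4); t to first gridline: x 0.3209, y 1.3909 (then +1.0353 / +3.8637)
    (2,4) via x @ 0.3209
    (3,4) via x @ 1.3562
    (3,3) via y @ 1.3909
    (4,3) via x @ 2.3915
    (5,3) via x @ 3.4268  # hit
  → r_5 = 3.4268
beam 6: φ=90°, α=30°
  direction (0.8660, 0.5000); cell (1,4); t to first gridline: x 0.3580, y 1.2800 (then +1.1547 / +2.0000)
    (2,4) via x @ 0.3580
    (2,5) via y @ 1.2800  # hit
  → r_6 = 1.2800
beam 7: φ=135°, α=75°
  direction (0.2588, 0.9659); cell (1,4); t to first gridline: x 1.1977, y 0.6626 (then +3.8637 / +1.0353)
    (1,5) via y @ 0.6626  # hit
  → r_7 = 0.6626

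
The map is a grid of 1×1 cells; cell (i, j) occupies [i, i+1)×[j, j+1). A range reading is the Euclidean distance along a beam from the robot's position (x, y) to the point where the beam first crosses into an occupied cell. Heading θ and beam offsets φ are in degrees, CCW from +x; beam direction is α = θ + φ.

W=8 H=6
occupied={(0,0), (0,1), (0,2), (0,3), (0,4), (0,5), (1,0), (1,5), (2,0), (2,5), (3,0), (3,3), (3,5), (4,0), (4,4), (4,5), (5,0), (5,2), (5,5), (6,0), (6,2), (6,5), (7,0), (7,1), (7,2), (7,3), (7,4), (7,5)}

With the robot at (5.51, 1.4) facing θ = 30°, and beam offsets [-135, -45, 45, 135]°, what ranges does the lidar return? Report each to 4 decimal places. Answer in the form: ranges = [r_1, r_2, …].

beam 1: φ=-135°, α=255°
  dir = (cos 255°, sin 255°) = (-0.2588, -0.9659); from cell (5,1)
  next x-line at t=1.9705, next y-line at t=0.4141; Δt_x=3.8637, Δt_y=1.0353
    y: enter (5,0) at t=0.4141 ← occupied
  → r_1 = 0.4141
beam 2: φ=-45°, α=345°
  dir = (cos 345°, sin 345°) = (0.9659, -0.2588); from cell (5,1)
  next x-line at t=0.5073, next y-line at t=1.5455; Δt_x=1.0353, Δt_y=3.8637
    x: enter (6,1) at t=0.5073
    x: enter (7,1) at t=1.5426 ← occupied
  → r_2 = 1.5426
beam 3: φ=45°, α=75°
  dir = (cos 75°, sin 75°) = (0.2588, 0.9659); from cell (5,1)
  next x-line at t=1.8932, next y-line at t=0.6212; Δt_x=3.8637, Δt_y=1.0353
    y: enter (5,2) at t=0.6212 ← occupied
  → r_3 = 0.6212
beam 4: φ=135°, α=165°
  dir = (cos 165°, sin 165°) = (-0.9659, 0.2588); from cell (5,1)
  next x-line at t=0.5280, next y-line at t=2.3182; Δt_x=1.0353, Δt_y=3.8637
    x: enter (4,1) at t=0.5280
    x: enter (3,1) at t=1.5633
    y: enter (3,2) at t=2.3182
    x: enter (2,2) at t=2.5985
    x: enter (1,2) at t=3.6338
    x: enter (0,2) at t=4.6691 ← occupied
  → r_4 = 4.6691

ranges = [0.4141, 1.5426, 0.6212, 4.6691]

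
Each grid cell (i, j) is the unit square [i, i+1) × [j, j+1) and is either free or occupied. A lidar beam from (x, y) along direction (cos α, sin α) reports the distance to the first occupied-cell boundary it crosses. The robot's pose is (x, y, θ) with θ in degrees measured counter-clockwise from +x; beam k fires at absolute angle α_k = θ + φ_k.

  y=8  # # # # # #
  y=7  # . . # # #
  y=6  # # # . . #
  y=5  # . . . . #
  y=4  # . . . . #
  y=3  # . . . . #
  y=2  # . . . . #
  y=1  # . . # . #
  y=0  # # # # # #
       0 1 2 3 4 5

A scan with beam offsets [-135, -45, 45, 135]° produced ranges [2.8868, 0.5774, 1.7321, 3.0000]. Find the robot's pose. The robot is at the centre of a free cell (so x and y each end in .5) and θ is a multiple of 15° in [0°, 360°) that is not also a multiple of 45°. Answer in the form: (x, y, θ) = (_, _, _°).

(x, y, θ) = (3.5, 2.5, 285°)

The pose lattice has 23·16 = 368 candidates. Test each by forward raycasting.
  (1.5, 7.5, 210°): beam 1 = 0.5176 ≠ 2.8868 ✗
  (3.5, 4.5, 120°): beam 1 = 1.5529 ≠ 2.8868 ✗
  (2.5, 4.5, 165°): beam 2 = 1.7321 ≠ 0.5774 ✗
  (1.5, 5.5, 255°): beam 1 = 0.5774 ≠ 2.8868 ✗
  …
  (3.5, 2.5, 285°): r_1=2.8868, r_2=0.5774, r_3=1.7321, r_4=3.0000 — all match ✓
No second candidate reproduces the full scan.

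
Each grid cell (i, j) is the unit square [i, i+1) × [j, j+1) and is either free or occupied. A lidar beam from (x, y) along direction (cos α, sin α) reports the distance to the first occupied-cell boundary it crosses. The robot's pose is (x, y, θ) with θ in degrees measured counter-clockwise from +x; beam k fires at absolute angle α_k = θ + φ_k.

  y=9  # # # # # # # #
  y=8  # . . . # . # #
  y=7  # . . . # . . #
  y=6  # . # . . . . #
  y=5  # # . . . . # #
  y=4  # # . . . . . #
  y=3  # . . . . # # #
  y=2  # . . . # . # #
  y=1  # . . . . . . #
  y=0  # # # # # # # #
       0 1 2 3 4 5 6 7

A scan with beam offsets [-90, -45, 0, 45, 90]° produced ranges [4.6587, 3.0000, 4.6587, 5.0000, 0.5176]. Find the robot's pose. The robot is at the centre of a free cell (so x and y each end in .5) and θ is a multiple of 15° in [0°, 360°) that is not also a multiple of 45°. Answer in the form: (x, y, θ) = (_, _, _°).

(x, y, θ) = (2.5, 5.5, 345°)

Candidates: 37 free-cell centres × 16 headings = 592 poses. Raycast each; keep the one whose scan matches to 4 dp.
  (2.5, 8.5, 75°): beam 1 = 1.5529 ≠ 4.6587 ✗
  (5.5, 1.5, 120°): beam 1 = 1.0000 ≠ 4.6587 ✗
  (1.5, 3.5, 240°): beam 1 = 0.5774 ≠ 4.6587 ✗
  …
  (2.5, 5.5, 345°): r_1=4.6587, r_2=3.0000, r_3=4.6587, r_4=5.0000, r_5=0.5176 — all match ✓
Unique over the lattice → pose = (2.5, 5.5, 345°).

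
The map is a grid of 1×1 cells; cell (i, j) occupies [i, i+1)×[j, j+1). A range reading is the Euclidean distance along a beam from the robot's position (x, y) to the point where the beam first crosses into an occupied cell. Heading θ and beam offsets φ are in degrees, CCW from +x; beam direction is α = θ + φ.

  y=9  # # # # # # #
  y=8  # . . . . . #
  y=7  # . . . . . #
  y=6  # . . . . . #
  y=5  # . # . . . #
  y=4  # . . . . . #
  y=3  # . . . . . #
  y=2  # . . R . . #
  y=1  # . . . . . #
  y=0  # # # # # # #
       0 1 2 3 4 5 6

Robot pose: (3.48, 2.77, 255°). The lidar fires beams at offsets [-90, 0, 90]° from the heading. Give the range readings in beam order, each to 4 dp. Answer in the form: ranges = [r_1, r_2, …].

beam 1: φ=-90°, α=165°
  d=(-0.9659,0.2588)  start (3,2)  tX=0.4969 tY=0.8887  stride 1/|dx|=1.0353 1/|dy|=3.8637
    cross x-line → (2,2), t=0.4969
    cross y-line → (2,3), t=0.8887
    cross x-line → (1,3), t=1.5322
    cross x-line → (0,3), t=2.5675 (wall)
  → r_1 = 2.5675
beam 2: φ=0°, α=255°
  d=(-0.2588,-0.9659)  start (3,2)  tX=1.8546 tY=0.7972  stride 1/|dx|=3.8637 1/|dy|=1.0353
    cross y-line → (3,1), t=0.7972
    cross y-line → (3,0), t=1.8324 (wall)
  → r_2 = 1.8324
beam 3: φ=90°, α=345°
  d=(0.9659,-0.2588)  start (3,2)  tX=0.5383 tY=2.9751  stride 1/|dx|=1.0353 1/|dy|=3.8637
    cross x-line → (4,2), t=0.5383
    cross x-line → (5,2), t=1.5736
    cross x-line → (6,2), t=2.6089 (wall)
  → r_3 = 2.6089

ranges = [2.5675, 1.8324, 2.6089]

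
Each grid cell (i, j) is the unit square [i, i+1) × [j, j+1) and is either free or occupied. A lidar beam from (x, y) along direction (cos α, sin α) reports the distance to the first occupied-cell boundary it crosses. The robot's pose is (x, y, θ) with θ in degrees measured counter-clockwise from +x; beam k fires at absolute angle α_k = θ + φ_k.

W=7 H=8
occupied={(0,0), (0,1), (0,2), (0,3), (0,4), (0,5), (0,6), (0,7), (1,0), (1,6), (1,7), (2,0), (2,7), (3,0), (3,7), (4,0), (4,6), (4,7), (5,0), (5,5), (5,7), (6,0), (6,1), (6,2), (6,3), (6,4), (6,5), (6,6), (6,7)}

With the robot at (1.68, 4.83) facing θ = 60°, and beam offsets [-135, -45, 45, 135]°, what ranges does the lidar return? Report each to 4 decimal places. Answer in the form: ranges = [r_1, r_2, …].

beam 1: φ=-135°, α=285°
  direction (0.2588, -0.9659); cell (1,4); t to first gridline: x 1.2364, y 0.8593 (then +3.8637 / +1.0353)
    (1,3) via y @ 0.8593
    (2,3) via x @ 1.2364
    (2,2) via y @ 1.8946
    (2,1) via y @ 2.9298
    (2,0) via y @ 3.9651  # hit
  → r_1 = 3.9651
beam 2: φ=-45°, α=15°
  direction (0.9659, 0.2588); cell (1,4); t to first gridline: x 0.3313, y 0.6568 (then +1.0353 / +3.8637)
    (2,4) via x @ 0.3313
    (2,5) via y @ 0.6568
    (3,5) via x @ 1.3666
    (4,5) via x @ 2.4018
    (5,5) via x @ 3.4371  # hit
  → r_2 = 3.4371
beam 3: φ=45°, α=105°
  direction (-0.2588, 0.9659); cell (1,4); t to first gridline: x 2.6273, y 0.1760 (then +3.8637 / +1.0353)
    (1,5) via y @ 0.1760
    (1,6) via y @ 1.2113  # hit
  → r_3 = 1.2113
beam 4: φ=135°, α=195°
  direction (-0.9659, -0.2588); cell (1,4); t to first gridline: x 0.7040, y 3.2069 (then +1.0353 / +3.8637)
    (0,4) via x @ 0.7040  # hit
  → r_4 = 0.7040

ranges = [3.9651, 3.4371, 1.2113, 0.7040]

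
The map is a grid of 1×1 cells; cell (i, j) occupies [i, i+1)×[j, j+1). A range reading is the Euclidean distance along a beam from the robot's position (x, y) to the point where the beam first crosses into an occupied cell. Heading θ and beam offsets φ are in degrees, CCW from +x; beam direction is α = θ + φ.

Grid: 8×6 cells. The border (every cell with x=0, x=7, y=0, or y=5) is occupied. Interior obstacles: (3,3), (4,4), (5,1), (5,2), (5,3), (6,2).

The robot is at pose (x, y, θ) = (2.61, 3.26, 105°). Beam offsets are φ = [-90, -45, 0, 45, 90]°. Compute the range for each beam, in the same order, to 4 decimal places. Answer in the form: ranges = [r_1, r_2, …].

beam 1: φ=-90°, α=15°
  dir = (cos 15°, sin 15°) = (0.9659, 0.2588); from cell (2,3)
  next x-line at t=0.4038, next y-line at t=2.8591; Δt_x=1.0353, Δt_y=3.8637
    x: enter (3,3) at t=0.4038 ← occupied
  → r_1 = 0.4038
beam 2: φ=-45°, α=60°
  dir = (cos 60°, sin 60°) = (0.5000, 0.8660); from cell (2,3)
  next x-line at t=0.7800, next y-line at t=0.8545; Δt_x=2.0000, Δt_y=1.1547
    x: enter (3,3) at t=0.7800 ← occupied
  → r_2 = 0.7800
beam 3: φ=0°, α=105°
  dir = (cos 105°, sin 105°) = (-0.2588, 0.9659); from cell (2,3)
  next x-line at t=2.3569, next y-line at t=0.7661; Δt_x=3.8637, Δt_y=1.0353
    y: enter (2,4) at t=0.7661
    y: enter (2,5) at t=1.8014 ← occupied
  → r_3 = 1.8014
beam 4: φ=45°, α=150°
  dir = (cos 150°, sin 150°) = (-0.8660, 0.5000); from cell (2,3)
  next x-line at t=0.7044, next y-line at t=1.4800; Δt_x=1.1547, Δt_y=2.0000
    x: enter (1,3) at t=0.7044
    y: enter (1,4) at t=1.4800
    x: enter (0,4) at t=1.8591 ← occupied
  → r_4 = 1.8591
beam 5: φ=90°, α=195°
  dir = (cos 195°, sin 195°) = (-0.9659, -0.2588); from cell (2,3)
  next x-line at t=0.6315, next y-line at t=1.0046; Δt_x=1.0353, Δt_y=3.8637
    x: enter (1,3) at t=0.6315
    y: enter (1,2) at t=1.0046
    x: enter (0,2) at t=1.6668 ← occupied
  → r_5 = 1.6668

ranges = [0.4038, 0.7800, 1.8014, 1.8591, 1.6668]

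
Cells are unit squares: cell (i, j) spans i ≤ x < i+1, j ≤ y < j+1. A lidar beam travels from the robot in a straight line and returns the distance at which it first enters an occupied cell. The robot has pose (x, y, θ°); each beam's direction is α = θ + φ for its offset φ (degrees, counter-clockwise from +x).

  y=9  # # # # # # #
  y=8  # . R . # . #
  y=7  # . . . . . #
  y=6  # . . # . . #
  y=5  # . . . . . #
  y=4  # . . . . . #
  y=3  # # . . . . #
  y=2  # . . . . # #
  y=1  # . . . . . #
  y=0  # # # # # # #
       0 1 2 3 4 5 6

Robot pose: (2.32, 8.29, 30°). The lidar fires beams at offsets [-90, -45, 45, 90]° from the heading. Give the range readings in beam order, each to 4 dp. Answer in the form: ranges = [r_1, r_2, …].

ranges = [1.4896, 3.8098, 0.7350, 0.8198]

beam 1: φ=-90°, α=300°
  d=(0.5000,-0.8660)  start (2,8)  tX=1.3600 tY=0.3349  stride 1/|dx|=2.0000 1/|dy|=1.1547
    cross y-line → (2,7), t=0.3349
    cross x-line → (3,7), t=1.3600
    cross y-line → (3,6), t=1.4896 (wall)
  → r_1 = 1.4896
beam 2: φ=-45°, α=345°
  d=(0.9659,-0.2588)  start (2,8)  tX=0.7040 tY=1.1205  stride 1/|dx|=1.0353 1/|dy|=3.8637
    cross x-line → (3,8), t=0.7040
    cross y-line → (3,7), t=1.1205
    cross x-line → (4,7), t=1.7393
    cross x-line → (5,7), t=2.7745
    cross x-line → (6,7), t=3.8098 (wall)
  → r_2 = 3.8098
beam 3: φ=45°, α=75°
  d=(0.2588,0.9659)  start (2,8)  tX=2.6273 tY=0.7350  stride 1/|dx|=3.8637 1/|dy|=1.0353
    cross y-line → (2,9), t=0.7350 (wall)
  → r_3 = 0.7350
beam 4: φ=90°, α=120°
  d=(-0.5000,0.8660)  start (2,8)  tX=0.6400 tY=0.8198  stride 1/|dx|=2.0000 1/|dy|=1.1547
    cross x-line → (1,8), t=0.6400
    cross y-line → (1,9), t=0.8198 (wall)
  → r_4 = 0.8198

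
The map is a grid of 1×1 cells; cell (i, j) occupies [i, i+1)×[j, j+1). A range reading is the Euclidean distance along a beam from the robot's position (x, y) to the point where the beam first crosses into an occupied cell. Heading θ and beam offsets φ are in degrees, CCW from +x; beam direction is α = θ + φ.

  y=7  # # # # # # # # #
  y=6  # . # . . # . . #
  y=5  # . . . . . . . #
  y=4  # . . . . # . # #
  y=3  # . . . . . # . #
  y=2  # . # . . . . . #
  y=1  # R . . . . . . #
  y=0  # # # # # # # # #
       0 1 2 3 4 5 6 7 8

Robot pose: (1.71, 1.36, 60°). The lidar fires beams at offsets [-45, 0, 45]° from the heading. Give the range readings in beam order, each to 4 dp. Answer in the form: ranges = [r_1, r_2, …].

ranges = [6.5119, 0.7390, 2.7432]

beam 1: φ=-45°, α=15°
  direction (0.9659, 0.2588); cell (1,1); t to first gridline: x 0.3002, y 2.4728 (then +1.0353 / +3.8637)
    (2,1) via x @ 0.3002
    (3,1) via x @ 1.3355
    (4,1) via x @ 2.3708
    (4,2) via y @ 2.4728
    (5,2) via x @ 3.4061
    (6,2) via x @ 4.4413
    (7,2) via x @ 5.4766
    (7,3) via y @ 6.3365
    (8,3) via x @ 6.5119  # hit
  → r_1 = 6.5119
beam 2: φ=0°, α=60°
  direction (0.5000, 0.8660); cell (1,1); t to first gridline: x 0.5800, y 0.7390 (then +2.0000 / +1.1547)
    (2,1) via x @ 0.5800
    (2,2) via y @ 0.7390  # hit
  → r_2 = 0.7390
beam 3: φ=45°, α=105°
  direction (-0.2588, 0.9659); cell (1,1); t to first gridline: x 2.7432, y 0.6626 (then +3.8637 / +1.0353)
    (1,2) via y @ 0.6626
    (1,3) via y @ 1.6979
    (1,4) via y @ 2.7331
    (0,4) via x @ 2.7432  # hit
  → r_3 = 2.7432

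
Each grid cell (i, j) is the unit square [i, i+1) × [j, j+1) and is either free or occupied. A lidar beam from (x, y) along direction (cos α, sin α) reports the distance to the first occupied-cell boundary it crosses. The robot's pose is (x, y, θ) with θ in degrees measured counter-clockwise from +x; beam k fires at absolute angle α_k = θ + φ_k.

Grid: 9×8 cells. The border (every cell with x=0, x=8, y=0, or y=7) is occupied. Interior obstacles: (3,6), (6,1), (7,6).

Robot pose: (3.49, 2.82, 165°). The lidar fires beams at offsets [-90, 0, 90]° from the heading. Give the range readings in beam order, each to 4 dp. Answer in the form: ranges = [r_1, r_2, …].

ranges = [4.3275, 2.5778, 1.8842]

beam 1: φ=-90°, α=75°
  d=(0.2588,0.9659)  start (3,2)  tX=1.9705 tY=0.1863  stride 1/|dx|=3.8637 1/|dy|=1.0353
    cross y-line → (3,3), t=0.1863
    cross y-line → (3,4), t=1.2216
    cross x-line → (4,4), t=1.9705
    cross y-line → (4,5), t=2.2569
    cross y-line → (4,6), t=3.2922
    cross y-line → (4,7), t=4.3275 (wall)
  → r_1 = 4.3275
beam 2: φ=0°, α=165°
  d=(-0.9659,0.2588)  start (3,2)  tX=0.5073 tY=0.6955  stride 1/|dx|=1.0353 1/|dy|=3.8637
    cross x-line → (2,2), t=0.5073
    cross y-line → (2,3), t=0.6955
    cross x-line → (1,3), t=1.5426
    cross x-line → (0,3), t=2.5778 (wall)
  → r_2 = 2.5778
beam 3: φ=90°, α=255°
  d=(-0.2588,-0.9659)  start (3,2)  tX=1.8932 tY=0.8489  stride 1/|dx|=3.8637 1/|dy|=1.0353
    cross y-line → (3,1), t=0.8489
    cross y-line → (3,0), t=1.8842 (wall)
  → r_3 = 1.8842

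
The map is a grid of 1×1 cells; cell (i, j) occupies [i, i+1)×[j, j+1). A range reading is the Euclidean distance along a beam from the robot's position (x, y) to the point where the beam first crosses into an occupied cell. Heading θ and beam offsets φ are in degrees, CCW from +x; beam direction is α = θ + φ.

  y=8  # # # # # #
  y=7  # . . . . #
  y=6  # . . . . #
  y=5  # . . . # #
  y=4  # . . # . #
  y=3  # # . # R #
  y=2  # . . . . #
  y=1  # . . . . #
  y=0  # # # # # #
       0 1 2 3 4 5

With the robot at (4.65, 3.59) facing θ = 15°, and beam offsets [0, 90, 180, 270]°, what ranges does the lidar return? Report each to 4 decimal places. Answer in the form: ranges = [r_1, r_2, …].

ranges = [0.3623, 1.4597, 0.6729, 1.3523]

beam 1: φ=0°, α=15°
  dir = (cos 15°, sin 15°) = (0.9659, 0.2588); from cell (4,3)
  next x-line at t=0.3623, next y-line at t=1.5841; Δt_x=1.0353, Δt_y=3.8637
    x: enter (5,3) at t=0.3623 ← occupied
  → r_1 = 0.3623
beam 2: φ=90°, α=105°
  dir = (cos 105°, sin 105°) = (-0.2588, 0.9659); from cell (4,3)
  next x-line at t=2.5114, next y-line at t=0.4245; Δt_x=3.8637, Δt_y=1.0353
    y: enter (4,4) at t=0.4245
    y: enter (4,5) at t=1.4597 ← occupied
  → r_2 = 1.4597
beam 3: φ=180°, α=195°
  dir = (cos 195°, sin 195°) = (-0.9659, -0.2588); from cell (4,3)
  next x-line at t=0.6729, next y-line at t=2.2796; Δt_x=1.0353, Δt_y=3.8637
    x: enter (3,3) at t=0.6729 ← occupied
  → r_3 = 0.6729
beam 4: φ=270°, α=285°
  dir = (cos 285°, sin 285°) = (0.2588, -0.9659); from cell (4,3)
  next x-line at t=1.3523, next y-line at t=0.6108; Δt_x=3.8637, Δt_y=1.0353
    y: enter (4,2) at t=0.6108
    x: enter (5,2) at t=1.3523 ← occupied
  → r_4 = 1.3523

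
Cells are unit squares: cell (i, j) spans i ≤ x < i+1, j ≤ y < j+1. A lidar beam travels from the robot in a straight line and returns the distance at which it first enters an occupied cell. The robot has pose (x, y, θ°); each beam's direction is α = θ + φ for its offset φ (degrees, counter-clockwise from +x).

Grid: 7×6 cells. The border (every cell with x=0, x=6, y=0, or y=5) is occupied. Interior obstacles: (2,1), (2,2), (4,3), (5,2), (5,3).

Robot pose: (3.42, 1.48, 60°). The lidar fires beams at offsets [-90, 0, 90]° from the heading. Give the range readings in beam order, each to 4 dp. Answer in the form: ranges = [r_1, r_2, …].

beam 1: φ=-90°, α=330°
  direction (0.8660, -0.5000); cell (3,1); t to first gridline: x 0.6697, y 0.9600 (then +1.1547 / +2.0000)
    (4,1) via x @ 0.6697
    (4,0) via y @ 0.9600  # hit
  → r_1 = 0.9600
beam 2: φ=0°, α=60°
  direction (0.5000, 0.8660); cell (3,1); t to first gridline: x 1.1600, y 0.6004 (then +2.0000 / +1.1547)
    (3,2) via y @ 0.6004
    (4,2) via x @ 1.1600
    (4,3) via y @ 1.7551  # hit
  → r_2 = 1.7551
beam 3: φ=90°, α=150°
  direction (-0.8660, 0.5000); cell (3,1); t to first gridline: x 0.4850, y 1.0400 (then +1.1547 / +2.0000)
    (2,1) via x @ 0.4850  # hit
  → r_3 = 0.4850

ranges = [0.9600, 1.7551, 0.4850]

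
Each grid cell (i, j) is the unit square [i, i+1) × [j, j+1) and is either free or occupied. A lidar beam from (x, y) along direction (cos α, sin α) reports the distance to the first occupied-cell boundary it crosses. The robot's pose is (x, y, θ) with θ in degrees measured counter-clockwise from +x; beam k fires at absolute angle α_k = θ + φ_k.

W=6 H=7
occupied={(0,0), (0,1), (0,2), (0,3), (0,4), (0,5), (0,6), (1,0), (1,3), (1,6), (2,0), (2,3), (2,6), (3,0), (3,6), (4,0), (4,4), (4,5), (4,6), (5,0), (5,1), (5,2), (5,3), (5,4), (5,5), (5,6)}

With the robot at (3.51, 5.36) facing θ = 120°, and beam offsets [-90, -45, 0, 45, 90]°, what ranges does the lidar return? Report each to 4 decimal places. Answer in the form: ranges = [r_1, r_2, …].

beam 1: φ=-90°, α=30°
  cosα=0.8660 sinα=0.5000 | (3,5) | tMaxX 0.5658 tMaxY 1.2800 | tΔX 1.1547 tΔY 2.0000
    t=0.5658 [x] (4,5) — stop
  → r_1 = 0.5658
beam 2: φ=-45°, α=75°
  cosα=0.2588 sinα=0.9659 | (3,5) | tMaxX 1.8932 tMaxY 0.6626 | tΔX 3.8637 tΔY 1.0353
    t=0.6626 [y] (3,6) — stop
  → r_2 = 0.6626
beam 3: φ=0°, α=120°
  cosα=-0.5000 sinα=0.8660 | (3,5) | tMaxX 1.0200 tMaxY 0.7390 | tΔX 2.0000 tΔY 1.1547
    t=0.7390 [y] (3,6) — stop
  → r_3 = 0.7390
beam 4: φ=45°, α=165°
  cosα=-0.9659 sinα=0.2588 | (3,5) | tMaxX 0.5280 tMaxY 2.4728 | tΔX 1.0353 tΔY 3.8637
    t=0.5280 [x] (2,5)
    t=1.5633 [x] (1,5)
    t=2.4728 [y] (1,6) — stop
  → r_4 = 2.4728
beam 5: φ=90°, α=210°
  cosα=-0.8660 sinα=-0.5000 | (3,5) | tMaxX 0.5889 tMaxY 0.7200 | tΔX 1.1547 tΔY 2.0000
    t=0.5889 [x] (2,5)
    t=0.7200 [y] (2,4)
    t=1.7436 [x] (1,4)
    t=2.7200 [y] (1,3) — stop
  → r_5 = 2.7200

ranges = [0.5658, 0.6626, 0.7390, 2.4728, 2.7200]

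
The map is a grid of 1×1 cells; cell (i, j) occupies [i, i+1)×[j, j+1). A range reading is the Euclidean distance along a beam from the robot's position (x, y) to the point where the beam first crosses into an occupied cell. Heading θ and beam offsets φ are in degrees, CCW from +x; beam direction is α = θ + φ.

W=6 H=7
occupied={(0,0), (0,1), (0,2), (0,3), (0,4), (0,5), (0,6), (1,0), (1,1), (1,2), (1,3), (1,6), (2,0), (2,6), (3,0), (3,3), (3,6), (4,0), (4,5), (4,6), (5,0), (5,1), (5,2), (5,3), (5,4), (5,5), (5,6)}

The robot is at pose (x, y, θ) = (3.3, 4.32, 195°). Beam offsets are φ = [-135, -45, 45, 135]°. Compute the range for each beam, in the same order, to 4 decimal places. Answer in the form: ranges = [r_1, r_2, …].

beam 1: φ=-135°, α=60°
  direction (0.5000, 0.8660); cell (3,4); t to first gridline: x 1.4000, y 0.7852 (then +2.0000 / +1.1547)
    (3,5) via y @ 0.7852
    (4,5) via x @ 1.4000  # hit
  → r_1 = 1.4000
beam 2: φ=-45°, α=150°
  direction (-0.8660, 0.5000); cell (3,4); t to first gridline: x 0.3464, y 1.3600 (then +1.1547 / +2.0000)
    (2,4) via x @ 0.3464
    (2,5) via y @ 1.3600
    (1,5) via x @ 1.5011
    (0,5) via x @ 2.6558  # hit
  → r_2 = 2.6558
beam 3: φ=45°, α=240°
  direction (-0.5000, -0.8660); cell (3,4); t to first gridline: x 0.6000, y 0.3695 (then +2.0000 / +1.1547)
    (3,3) via y @ 0.3695  # hit
  → r_3 = 0.3695
beam 4: φ=135°, α=330°
  direction (0.8660, -0.5000); cell (3,4); t to first gridline: x 0.8083, y 0.6400 (then +1.1547 / +2.0000)
    (3,3) via y @ 0.6400  # hit
  → r_4 = 0.6400

ranges = [1.4000, 2.6558, 0.3695, 0.6400]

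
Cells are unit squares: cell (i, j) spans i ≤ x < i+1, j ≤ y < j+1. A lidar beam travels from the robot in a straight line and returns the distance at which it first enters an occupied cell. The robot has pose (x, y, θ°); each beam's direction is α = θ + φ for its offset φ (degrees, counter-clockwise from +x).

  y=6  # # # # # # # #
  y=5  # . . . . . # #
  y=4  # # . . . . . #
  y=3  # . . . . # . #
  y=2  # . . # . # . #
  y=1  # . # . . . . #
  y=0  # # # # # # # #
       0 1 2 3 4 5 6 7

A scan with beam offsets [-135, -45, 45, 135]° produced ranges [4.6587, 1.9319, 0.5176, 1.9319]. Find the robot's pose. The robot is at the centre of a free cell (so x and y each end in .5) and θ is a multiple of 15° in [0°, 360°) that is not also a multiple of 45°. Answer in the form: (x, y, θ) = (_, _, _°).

(x, y, θ) = (3.5, 5.5, 60°)

The pose lattice has 24·16 = 384 candidates. Test each by forward raycasting.
  (1.5, 2.5, 285°): beam 1 = 0.5774 ≠ 4.6587 ✗
  (1.5, 5.5, 105°): beam 1 = 4.0415 ≠ 4.6587 ✗
  (2.5, 4.5, 105°): beam 1 = 2.8868 ≠ 4.6587 ✗
  (2.5, 5.5, 150°): beam 1 = 1.9319 ≠ 4.6587 ✗
  …
  (3.5, 5.5, 60°): r_1=4.6587, r_2=1.9319, r_3=0.5176, r_4=1.9319 — all match ✓
Only this pose fits every beam.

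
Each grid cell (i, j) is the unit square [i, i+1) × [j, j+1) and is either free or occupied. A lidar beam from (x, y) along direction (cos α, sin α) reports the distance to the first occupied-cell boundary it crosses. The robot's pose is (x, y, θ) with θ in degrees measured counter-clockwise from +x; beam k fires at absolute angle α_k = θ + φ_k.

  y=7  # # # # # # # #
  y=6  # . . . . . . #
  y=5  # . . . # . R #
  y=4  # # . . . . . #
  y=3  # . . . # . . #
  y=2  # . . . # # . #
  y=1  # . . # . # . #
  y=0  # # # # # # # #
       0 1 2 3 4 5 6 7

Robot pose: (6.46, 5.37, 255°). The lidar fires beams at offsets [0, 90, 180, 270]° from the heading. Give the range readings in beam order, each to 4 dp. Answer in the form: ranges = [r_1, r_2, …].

beam 1: φ=0°, α=255°
  cosα=-0.2588 sinα=-0.9659 | (6,5) | tMaxX 1.7773 tMaxY 0.3831 | tΔX 3.8637 tΔY 1.0353
    t=0.3831 [y] (6,4)
    t=1.4183 [y] (6,3)
    t=1.7773 [x] (5,3)
    t=2.4536 [y] (5,2) — stop
  → r_1 = 2.4536
beam 2: φ=90°, α=345°
  cosα=0.9659 sinα=-0.2588 | (6,5) | tMaxX 0.5590 tMaxY 1.4296 | tΔX 1.0353 tΔY 3.8637
    t=0.5590 [x] (7,5) — stop
  → r_2 = 0.5590
beam 3: φ=180°, α=75°
  cosα=0.2588 sinα=0.9659 | (6,5) | tMaxX 2.0864 tMaxY 0.6522 | tΔX 3.8637 tΔY 1.0353
    t=0.6522 [y] (6,6)
    t=1.6875 [y] (6,7) — stop
  → r_3 = 1.6875
beam 4: φ=270°, α=165°
  cosα=-0.9659 sinα=0.2588 | (6,5) | tMaxX 0.4762 tMaxY 2.4341 | tΔX 1.0353 tΔY 3.8637
    t=0.4762 [x] (5,5)
    t=1.5115 [x] (4,5) — stop
  → r_4 = 1.5115

ranges = [2.4536, 0.5590, 1.6875, 1.5115]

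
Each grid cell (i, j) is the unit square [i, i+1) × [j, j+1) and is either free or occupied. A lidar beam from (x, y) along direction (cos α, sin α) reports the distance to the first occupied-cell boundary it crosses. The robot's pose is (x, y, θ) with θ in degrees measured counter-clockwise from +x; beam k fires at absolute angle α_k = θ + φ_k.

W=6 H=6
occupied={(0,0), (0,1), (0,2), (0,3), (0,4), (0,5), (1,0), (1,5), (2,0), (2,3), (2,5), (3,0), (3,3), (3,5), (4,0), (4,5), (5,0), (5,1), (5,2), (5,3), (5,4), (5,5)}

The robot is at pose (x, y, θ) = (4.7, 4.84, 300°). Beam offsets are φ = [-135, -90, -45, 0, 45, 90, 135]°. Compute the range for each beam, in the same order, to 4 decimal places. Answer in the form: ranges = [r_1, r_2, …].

ranges = [0.6182, 1.6800, 3.9755, 0.6000, 0.3106, 0.3200, 0.1656]

beam 1: φ=-135°, α=165°
  d=(-0.9659,0.2588)  start (4,4)  tX=0.7247 tY=0.6182  stride 1/|dx|=1.0353 1/|dy|=3.8637
    cross y-line → (4,5), t=0.6182 (wall)
  → r_1 = 0.6182
beam 2: φ=-90°, α=210°
  d=(-0.8660,-0.5000)  start (4,4)  tX=0.8083 tY=1.6800  stride 1/|dx|=1.1547 1/|dy|=2.0000
    cross x-line → (3,4), t=0.8083
    cross y-line → (3,3), t=1.6800 (wall)
  → r_2 = 1.6800
beam 3: φ=-45°, α=255°
  d=(-0.2588,-0.9659)  start (4,4)  tX=2.7046 tY=0.8696  stride 1/|dx|=3.8637 1/|dy|=1.0353
    cross y-line → (4,3), t=0.8696
    cross y-line → (4,2), t=1.9049
    cross x-line → (3,2), t=2.7046
    cross y-line → (3,1), t=2.9402
    cross y-line → (3,0), t=3.9755 (wall)
  → r_3 = 3.9755
beam 4: φ=0°, α=300°
  d=(0.5000,-0.8660)  start (4,4)  tX=0.6000 tY=0.9699  stride 1/|dx|=2.0000 1/|dy|=1.1547
    cross x-line → (5,4), t=0.6000 (wall)
  → r_4 = 0.6000
beam 5: φ=45°, α=345°
  d=(0.9659,-0.2588)  start (4,4)  tX=0.3106 tY=3.2455  stride 1/|dx|=1.0353 1/|dy|=3.8637
    cross x-line → (5,4), t=0.3106 (wall)
  → r_5 = 0.3106
beam 6: φ=90°, α=30°
  d=(0.8660,0.5000)  start (4,4)  tX=0.3464 tY=0.3200  stride 1/|dx|=1.1547 1/|dy|=2.0000
    cross y-line → (4,5), t=0.3200 (wall)
  → r_6 = 0.3200
beam 7: φ=135°, α=75°
  d=(0.2588,0.9659)  start (4,4)  tX=1.1591 tY=0.1656  stride 1/|dx|=3.8637 1/|dy|=1.0353
    cross y-line → (4,5), t=0.1656 (wall)
  → r_7 = 0.1656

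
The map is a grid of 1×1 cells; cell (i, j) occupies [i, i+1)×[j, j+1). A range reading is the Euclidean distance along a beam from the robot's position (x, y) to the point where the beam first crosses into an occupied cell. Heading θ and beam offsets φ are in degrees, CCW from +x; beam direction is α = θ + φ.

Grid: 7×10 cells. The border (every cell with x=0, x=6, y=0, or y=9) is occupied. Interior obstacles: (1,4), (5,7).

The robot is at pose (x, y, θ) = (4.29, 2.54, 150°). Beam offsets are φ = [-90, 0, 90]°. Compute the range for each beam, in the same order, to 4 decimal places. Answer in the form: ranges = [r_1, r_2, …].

ranges = [3.4200, 2.9200, 1.7782]

beam 1: φ=-90°, α=60°
  direction (0.5000, 0.8660); cell (4,2); t to first gridline: x 1.4200, y 0.5312 (then +2.0000 / +1.1547)
    (4,3) via y @ 0.5312
    (5,3) via x @ 1.4200
    (5,4) via y @ 1.6859
    (5,5) via y @ 2.8406
    (6,5) via x @ 3.4200  # hit
  → r_1 = 3.4200
beam 2: φ=0°, α=150°
  direction (-0.8660, 0.5000); cell (4,2); t to first gridline: x 0.3349, y 0.9200 (then +1.1547 / +2.0000)
    (3,2) via x @ 0.3349
    (3,3) via y @ 0.9200
    (2,3) via x @ 1.4896
    (1,3) via x @ 2.6443
    (1,4) via y @ 2.9200  # hit
  → r_2 = 2.9200
beam 3: φ=90°, α=240°
  direction (-0.5000, -0.8660); cell (4,2); t to first gridline: x 0.5800, y 0.6235 (then +2.0000 / +1.1547)
    (3,2) via x @ 0.5800
    (3,1) via y @ 0.6235
    (3,0) via y @ 1.7782  # hit
  → r_3 = 1.7782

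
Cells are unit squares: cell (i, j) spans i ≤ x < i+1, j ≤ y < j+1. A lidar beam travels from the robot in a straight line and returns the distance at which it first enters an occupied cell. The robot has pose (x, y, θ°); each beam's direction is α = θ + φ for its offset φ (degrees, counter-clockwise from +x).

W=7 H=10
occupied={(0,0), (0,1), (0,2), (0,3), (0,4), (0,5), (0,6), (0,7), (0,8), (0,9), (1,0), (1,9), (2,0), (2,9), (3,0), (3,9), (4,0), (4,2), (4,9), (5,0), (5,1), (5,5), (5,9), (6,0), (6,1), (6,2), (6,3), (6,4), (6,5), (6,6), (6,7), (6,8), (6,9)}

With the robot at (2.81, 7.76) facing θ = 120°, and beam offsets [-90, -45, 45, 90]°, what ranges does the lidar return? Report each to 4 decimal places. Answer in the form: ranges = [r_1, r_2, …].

beam 1: φ=-90°, α=30°
  direction (0.8660, 0.5000); cell (2,7); t to first gridline: x 0.2194, y 0.4800 (then +1.1547 / +2.0000)
    (3,7) via x @ 0.2194
    (3,8) via y @ 0.4800
    (4,8) via x @ 1.3741
    (4,9) via y @ 2.4800  # hit
  → r_1 = 2.4800
beam 2: φ=-45°, α=75°
  direction (0.2588, 0.9659); cell (2,7); t to first gridline: x 0.7341, y 0.2485 (then +3.8637 / +1.0353)
    (2,8) via y @ 0.2485
    (3,8) via x @ 0.7341
    (3,9) via y @ 1.2837  # hit
  → r_2 = 1.2837
beam 3: φ=45°, α=165°
  direction (-0.9659, 0.2588); cell (2,7); t to first gridline: x 0.8386, y 0.9273 (then +1.0353 / +3.8637)
    (1,7) via x @ 0.8386
    (1,8) via y @ 0.9273
    (0,8) via x @ 1.8738  # hit
  → r_3 = 1.8738
beam 4: φ=90°, α=210°
  direction (-0.8660, -0.5000); cell (2,7); t to first gridline: x 0.9353, y 1.5200 (then +1.1547 / +2.0000)
    (1,7) via x @ 0.9353
    (1,6) via y @ 1.5200
    (0,6) via x @ 2.0900  # hit
  → r_4 = 2.0900

ranges = [2.4800, 1.2837, 1.8738, 2.0900]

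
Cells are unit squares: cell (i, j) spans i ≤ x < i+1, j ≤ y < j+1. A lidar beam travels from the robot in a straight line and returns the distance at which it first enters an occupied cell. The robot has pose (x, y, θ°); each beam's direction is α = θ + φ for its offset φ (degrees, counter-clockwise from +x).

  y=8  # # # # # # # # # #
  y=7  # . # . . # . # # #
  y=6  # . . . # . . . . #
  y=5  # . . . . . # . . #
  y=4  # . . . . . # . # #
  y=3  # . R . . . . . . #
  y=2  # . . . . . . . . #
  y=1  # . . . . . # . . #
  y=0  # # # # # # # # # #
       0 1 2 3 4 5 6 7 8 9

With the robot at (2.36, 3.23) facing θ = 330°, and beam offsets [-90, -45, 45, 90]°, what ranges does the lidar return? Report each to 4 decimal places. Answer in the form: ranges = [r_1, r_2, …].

ranges = [2.5750, 2.3087, 3.7684, 3.2800]

beam 1: φ=-90°, α=240°
  direction (-0.5000, -0.8660); cell (2,3); t to first gridline: x 0.7200, y 0.2656 (then +2.0000 / +1.1547)
    (2,2) via y @ 0.2656
    (1,2) via x @ 0.7200
    (1,1) via y @ 1.4203
    (1,0) via y @ 2.5750  # hit
  → r_1 = 2.5750
beam 2: φ=-45°, α=285°
  direction (0.2588, -0.9659); cell (2,3); t to first gridline: x 2.4728, y 0.2381 (then +3.8637 / +1.0353)
    (2,2) via y @ 0.2381
    (2,1) via y @ 1.2734
    (2,0) via y @ 2.3087  # hit
  → r_2 = 2.3087
beam 3: φ=45°, α=15°
  direction (0.9659, 0.2588); cell (2,3); t to first gridline: x 0.6626, y 2.9751 (then +1.0353 / +3.8637)
    (3,3) via x @ 0.6626
    (4,3) via x @ 1.6979
    (5,3) via x @ 2.7331
    (5,4) via y @ 2.9751
    (6,4) via x @ 3.7684  # hit
  → r_3 = 3.7684
beam 4: φ=90°, α=60°
  direction (0.5000, 0.8660); cell (2,3); t to first gridline: x 1.2800, y 0.8891 (then +2.0000 / +1.1547)
    (2,4) via y @ 0.8891
    (3,4) via x @ 1.2800
    (3,5) via y @ 2.0438
    (3,6) via y @ 3.1985
    (4,6) via x @ 3.2800  # hit
  → r_4 = 3.2800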